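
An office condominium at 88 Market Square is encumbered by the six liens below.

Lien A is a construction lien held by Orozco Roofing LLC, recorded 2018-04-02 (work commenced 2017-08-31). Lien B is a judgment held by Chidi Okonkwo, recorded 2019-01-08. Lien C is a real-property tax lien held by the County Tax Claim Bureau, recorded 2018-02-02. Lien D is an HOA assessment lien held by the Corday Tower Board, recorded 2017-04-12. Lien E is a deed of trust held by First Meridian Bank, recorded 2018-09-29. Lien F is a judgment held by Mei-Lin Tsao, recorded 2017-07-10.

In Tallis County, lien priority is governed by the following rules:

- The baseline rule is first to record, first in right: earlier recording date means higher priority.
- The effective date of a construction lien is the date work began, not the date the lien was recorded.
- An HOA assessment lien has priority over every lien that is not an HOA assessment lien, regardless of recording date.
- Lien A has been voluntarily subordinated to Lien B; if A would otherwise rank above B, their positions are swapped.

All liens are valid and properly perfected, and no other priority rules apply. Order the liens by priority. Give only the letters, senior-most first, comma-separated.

Effective dates: A's effective date is 2017-08-31, when work began.
D is an HOA assessment lien, so it outranks all other liens regardless of date.
Among the remaining liens, by effective date: F (2017-07-10), A (2017-08-31), C (2018-02-02), E (2018-09-29), B (2019-01-08).
A would otherwise be senior to B, so under the subordination agreement A and B exchange positions.

D, F, B, C, E, A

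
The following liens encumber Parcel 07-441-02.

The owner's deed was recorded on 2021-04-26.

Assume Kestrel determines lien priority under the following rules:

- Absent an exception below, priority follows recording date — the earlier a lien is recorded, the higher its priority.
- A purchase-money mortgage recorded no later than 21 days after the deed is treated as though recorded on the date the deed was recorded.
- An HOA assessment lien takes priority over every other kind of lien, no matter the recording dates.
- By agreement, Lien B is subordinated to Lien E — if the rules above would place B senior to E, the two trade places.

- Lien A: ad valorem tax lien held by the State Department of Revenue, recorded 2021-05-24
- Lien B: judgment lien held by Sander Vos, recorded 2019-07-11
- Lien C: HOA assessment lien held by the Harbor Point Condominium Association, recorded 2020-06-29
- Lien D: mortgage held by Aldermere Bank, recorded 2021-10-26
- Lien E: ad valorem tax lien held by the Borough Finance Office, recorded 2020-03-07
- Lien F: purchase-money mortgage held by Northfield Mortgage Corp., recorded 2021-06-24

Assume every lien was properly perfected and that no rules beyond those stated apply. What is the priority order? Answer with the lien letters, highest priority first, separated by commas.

C, E, B, A, F, D

Adjusting effective dates: F was recorded 59 days after the deed — beyond 21 days — so no relation-back applies.
C is an HOA assessment lien, so it outranks all other liens regardless of date.
The other liens, earliest effective date first: B (2019-07-11), E (2020-03-07), A (2021-05-24), F (2021-06-24), D (2021-10-26).
The subordination applies — B was senior to E — so B and E swap.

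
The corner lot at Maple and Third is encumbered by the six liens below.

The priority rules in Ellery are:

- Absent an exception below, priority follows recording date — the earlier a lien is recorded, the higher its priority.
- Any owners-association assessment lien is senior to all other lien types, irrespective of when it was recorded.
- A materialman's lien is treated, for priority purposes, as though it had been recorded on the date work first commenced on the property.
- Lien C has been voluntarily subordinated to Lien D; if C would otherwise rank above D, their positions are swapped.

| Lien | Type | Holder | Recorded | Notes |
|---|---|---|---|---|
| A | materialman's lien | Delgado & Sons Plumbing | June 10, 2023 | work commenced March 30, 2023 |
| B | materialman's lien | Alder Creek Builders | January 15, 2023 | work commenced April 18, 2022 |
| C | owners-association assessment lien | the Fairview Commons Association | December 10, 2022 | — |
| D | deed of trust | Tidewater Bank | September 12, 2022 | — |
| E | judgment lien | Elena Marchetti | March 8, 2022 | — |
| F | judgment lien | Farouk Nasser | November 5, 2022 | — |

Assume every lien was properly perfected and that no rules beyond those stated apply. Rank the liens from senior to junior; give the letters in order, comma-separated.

D, E, B, C, F, A

Effective dates after the stated exceptions: A relates back to March 30, 2023 (work commenced); B is treated as recorded April 18, 2022, the work-commencement date.
C is an owners-association assessment lien and takes priority over every other lien.
Remaining liens by effective date: E (March 8, 2022), B (April 18, 2022), D (September 12, 2022), F (November 5, 2022), A (March 30, 2023).
C would otherwise be senior to D, so under the subordination agreement C and D exchange positions.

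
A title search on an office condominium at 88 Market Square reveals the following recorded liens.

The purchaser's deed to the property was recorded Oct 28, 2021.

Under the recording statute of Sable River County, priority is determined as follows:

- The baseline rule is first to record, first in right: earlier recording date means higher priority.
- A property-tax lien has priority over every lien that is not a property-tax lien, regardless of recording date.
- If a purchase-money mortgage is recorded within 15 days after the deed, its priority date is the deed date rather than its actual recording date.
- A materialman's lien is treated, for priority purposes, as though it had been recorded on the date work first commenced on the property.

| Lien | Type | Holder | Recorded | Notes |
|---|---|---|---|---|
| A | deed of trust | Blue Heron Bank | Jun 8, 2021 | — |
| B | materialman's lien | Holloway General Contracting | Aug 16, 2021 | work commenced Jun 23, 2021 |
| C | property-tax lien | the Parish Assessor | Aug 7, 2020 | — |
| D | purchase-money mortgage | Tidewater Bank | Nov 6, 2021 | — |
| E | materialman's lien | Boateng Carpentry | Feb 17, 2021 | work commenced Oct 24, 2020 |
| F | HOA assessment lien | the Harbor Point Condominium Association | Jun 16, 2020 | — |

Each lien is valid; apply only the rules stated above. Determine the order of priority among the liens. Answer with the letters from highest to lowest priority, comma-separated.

Adjusting effective dates: B relates back to Jun 23, 2021 (work commenced); D's effective date is the deed date, Oct 28, 2021; E's effective date is Oct 24, 2020, when work began.
C, as a property-tax lien, has superpriority and ranks first.
Among the remaining liens, by effective date: F (Jun 16, 2020), E (Oct 24, 2020), A (Jun 8, 2021), B (Jun 23, 2021), D (Oct 28, 2021).

C, F, E, A, B, D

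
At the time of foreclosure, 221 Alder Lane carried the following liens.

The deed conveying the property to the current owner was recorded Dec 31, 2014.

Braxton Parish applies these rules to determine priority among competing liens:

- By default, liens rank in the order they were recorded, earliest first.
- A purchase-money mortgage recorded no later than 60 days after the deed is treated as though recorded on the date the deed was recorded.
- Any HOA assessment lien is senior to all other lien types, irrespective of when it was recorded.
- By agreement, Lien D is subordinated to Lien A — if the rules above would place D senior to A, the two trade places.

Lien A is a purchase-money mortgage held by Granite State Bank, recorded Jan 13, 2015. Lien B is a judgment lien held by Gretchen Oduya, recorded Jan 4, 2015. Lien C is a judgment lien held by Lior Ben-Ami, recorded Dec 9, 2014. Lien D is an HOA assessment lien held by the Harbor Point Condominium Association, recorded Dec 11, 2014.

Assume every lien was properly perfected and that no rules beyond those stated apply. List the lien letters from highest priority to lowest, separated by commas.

First, effective dates: A relates back to the deed date Dec 31, 2014.
D, as an HOA assessment lien, has superpriority and ranks first.
The other liens, earliest effective date first: C (Dec 9, 2014), A (Dec 31, 2014), B (Jan 4, 2015).
D would otherwise be senior to A, so under the subordination agreement D and A exchange positions.

A, C, D, B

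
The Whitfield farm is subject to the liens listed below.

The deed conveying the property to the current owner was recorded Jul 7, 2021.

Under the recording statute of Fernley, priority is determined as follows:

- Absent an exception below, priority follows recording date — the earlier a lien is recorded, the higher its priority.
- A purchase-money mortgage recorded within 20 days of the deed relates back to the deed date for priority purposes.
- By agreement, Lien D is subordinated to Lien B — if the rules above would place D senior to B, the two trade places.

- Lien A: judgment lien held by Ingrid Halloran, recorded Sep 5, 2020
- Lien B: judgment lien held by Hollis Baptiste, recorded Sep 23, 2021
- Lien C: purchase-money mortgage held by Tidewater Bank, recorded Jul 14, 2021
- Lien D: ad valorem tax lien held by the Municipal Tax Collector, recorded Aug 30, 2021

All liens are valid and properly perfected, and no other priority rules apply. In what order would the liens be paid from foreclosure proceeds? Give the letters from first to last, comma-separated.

A, C, B, D

First, effective dates: C relates back to the deed date Jul 7, 2021.
By effective date, earliest first: A (Sep 5, 2020), C (Jul 7, 2021), D (Aug 30, 2021), B (Sep 23, 2021).
D would otherwise be senior to B, so under the subordination agreement D and B exchange positions.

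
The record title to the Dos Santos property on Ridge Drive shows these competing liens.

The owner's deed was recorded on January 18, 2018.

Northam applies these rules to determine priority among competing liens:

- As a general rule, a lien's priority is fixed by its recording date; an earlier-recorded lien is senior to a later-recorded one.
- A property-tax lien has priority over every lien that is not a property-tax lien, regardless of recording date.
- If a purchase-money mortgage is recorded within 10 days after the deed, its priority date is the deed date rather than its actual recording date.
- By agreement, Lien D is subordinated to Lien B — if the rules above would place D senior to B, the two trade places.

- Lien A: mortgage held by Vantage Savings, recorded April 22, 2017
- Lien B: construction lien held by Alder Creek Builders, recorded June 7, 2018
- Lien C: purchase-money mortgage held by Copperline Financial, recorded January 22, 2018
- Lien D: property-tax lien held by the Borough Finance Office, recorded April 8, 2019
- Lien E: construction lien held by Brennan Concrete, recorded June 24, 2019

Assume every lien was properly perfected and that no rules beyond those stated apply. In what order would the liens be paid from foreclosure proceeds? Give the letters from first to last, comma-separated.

B, A, C, D, E

Effective dates after the stated exceptions: C was recorded within the 10-day window, so its effective date is the deed date January 18, 2018.
D, as a property-tax lien, has superpriority and ranks first.
The other liens, earliest effective date first: A (April 22, 2017), C (January 18, 2018), B (June 7, 2018), E (June 24, 2019).
D is senior to B before the subordination, so the two trade places.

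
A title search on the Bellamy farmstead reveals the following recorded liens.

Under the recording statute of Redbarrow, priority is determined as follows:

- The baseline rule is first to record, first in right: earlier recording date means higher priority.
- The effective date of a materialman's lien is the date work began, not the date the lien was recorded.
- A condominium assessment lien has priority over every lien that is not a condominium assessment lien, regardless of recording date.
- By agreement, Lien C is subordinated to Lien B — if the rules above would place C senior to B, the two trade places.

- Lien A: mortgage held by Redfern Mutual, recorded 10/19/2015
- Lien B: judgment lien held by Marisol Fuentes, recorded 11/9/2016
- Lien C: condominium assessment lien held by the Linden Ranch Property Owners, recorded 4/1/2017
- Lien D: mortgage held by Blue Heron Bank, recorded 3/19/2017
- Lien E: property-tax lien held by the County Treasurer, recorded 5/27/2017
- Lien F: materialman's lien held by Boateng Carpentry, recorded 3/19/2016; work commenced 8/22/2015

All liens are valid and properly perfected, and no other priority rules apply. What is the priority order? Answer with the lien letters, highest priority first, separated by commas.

B, F, A, C, D, E

Effective dates: F's effective date is 8/22/2015, when work began.
As a condominium assessment lien, C is senior to every other lien.
Among the remaining liens, by effective date: F (8/22/2015), A (10/19/2015), B (11/9/2016), D (3/19/2017), E (5/27/2017).
Because C would otherwise rank above B, the subordination swaps them.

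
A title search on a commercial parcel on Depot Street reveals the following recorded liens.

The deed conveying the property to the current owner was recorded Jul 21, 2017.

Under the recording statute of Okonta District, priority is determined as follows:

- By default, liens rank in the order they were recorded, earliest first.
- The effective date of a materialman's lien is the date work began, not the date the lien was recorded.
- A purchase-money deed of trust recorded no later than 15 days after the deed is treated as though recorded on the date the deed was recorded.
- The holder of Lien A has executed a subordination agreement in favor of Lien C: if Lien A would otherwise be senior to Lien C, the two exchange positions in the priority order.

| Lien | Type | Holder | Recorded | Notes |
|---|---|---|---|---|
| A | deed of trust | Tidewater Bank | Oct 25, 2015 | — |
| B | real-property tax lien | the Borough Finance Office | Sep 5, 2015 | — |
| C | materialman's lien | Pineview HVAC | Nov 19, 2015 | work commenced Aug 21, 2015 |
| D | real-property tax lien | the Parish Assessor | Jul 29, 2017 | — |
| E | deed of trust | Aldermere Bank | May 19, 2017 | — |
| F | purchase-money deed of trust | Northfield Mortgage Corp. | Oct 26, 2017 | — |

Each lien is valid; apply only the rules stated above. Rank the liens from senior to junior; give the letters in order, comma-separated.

Adjusting effective dates: C relates back to Aug 21, 2015 (work commenced); F was recorded 97 days after the deed — beyond 15 days — so no relation-back applies.
Sorted by effective date: C (Aug 21, 2015), B (Sep 5, 2015), A (Oct 25, 2015), E (May 19, 2017), D (Jul 29, 2017), F (Oct 26, 2017).
A already ranks below C; the subordination has no effect.

C, B, A, E, D, F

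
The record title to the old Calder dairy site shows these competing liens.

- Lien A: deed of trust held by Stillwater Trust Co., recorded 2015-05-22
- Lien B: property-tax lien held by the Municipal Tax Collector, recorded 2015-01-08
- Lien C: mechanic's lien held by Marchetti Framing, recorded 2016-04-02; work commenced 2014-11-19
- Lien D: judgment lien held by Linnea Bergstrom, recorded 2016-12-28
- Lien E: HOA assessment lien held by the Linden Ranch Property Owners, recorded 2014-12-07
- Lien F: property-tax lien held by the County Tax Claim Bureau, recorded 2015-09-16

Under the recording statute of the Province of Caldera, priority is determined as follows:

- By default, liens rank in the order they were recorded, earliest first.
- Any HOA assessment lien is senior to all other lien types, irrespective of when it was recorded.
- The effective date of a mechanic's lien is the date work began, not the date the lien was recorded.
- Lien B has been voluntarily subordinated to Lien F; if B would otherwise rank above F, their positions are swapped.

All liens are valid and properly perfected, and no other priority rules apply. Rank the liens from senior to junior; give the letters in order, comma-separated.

E, C, F, A, B, D

Adjusting effective dates: C relates back to 2014-11-19 (work commenced).
E is an HOA assessment lien, so it outranks all other liens regardless of date.
Among the remaining liens, by effective date: C (2014-11-19), B (2015-01-08), A (2015-05-22), F (2015-09-16), D (2016-12-28).
B is senior to F before the subordination, so the two trade places.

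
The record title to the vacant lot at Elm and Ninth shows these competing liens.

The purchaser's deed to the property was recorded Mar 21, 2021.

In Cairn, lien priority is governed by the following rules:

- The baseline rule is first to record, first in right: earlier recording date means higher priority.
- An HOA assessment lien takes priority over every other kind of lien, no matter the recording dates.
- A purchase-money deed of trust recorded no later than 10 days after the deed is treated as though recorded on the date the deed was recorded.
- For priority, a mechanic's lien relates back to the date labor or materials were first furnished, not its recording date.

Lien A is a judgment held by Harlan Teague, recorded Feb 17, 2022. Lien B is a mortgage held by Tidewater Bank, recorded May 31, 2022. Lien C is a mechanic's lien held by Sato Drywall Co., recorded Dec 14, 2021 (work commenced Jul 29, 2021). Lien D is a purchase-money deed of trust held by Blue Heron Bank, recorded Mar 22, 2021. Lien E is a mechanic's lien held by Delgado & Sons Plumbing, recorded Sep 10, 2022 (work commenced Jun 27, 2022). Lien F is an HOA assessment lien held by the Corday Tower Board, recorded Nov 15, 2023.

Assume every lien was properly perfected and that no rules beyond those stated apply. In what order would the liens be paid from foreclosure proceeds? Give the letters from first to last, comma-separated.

F, D, C, A, B, E

First, effective dates: C is treated as recorded Jul 29, 2021, the work-commencement date; D was recorded within the 10-day window, so its effective date is the deed date Mar 21, 2021; E relates back to Jun 27, 2022 (work commenced).
As an HOA assessment lien, F is senior to every other lien.
Among the remaining liens, by effective date: D (Mar 21, 2021), C (Jul 29, 2021), A (Feb 17, 2022), B (May 31, 2022), E (Jun 27, 2022).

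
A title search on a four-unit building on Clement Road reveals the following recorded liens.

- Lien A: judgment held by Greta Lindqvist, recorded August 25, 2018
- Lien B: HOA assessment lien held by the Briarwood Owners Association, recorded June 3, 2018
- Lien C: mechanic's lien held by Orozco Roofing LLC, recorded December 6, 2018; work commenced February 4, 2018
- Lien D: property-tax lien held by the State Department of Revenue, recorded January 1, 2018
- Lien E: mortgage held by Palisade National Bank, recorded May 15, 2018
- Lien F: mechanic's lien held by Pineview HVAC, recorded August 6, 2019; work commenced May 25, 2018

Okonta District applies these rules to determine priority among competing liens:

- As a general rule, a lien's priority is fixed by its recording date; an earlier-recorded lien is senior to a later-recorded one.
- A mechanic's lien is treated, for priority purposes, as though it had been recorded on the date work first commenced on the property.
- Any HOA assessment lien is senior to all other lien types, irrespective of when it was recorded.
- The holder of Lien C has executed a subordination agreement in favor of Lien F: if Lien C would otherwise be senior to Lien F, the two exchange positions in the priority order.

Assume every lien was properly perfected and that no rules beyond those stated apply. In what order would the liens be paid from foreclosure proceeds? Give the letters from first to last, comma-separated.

B, D, F, E, C, A

First, effective dates: C relates back to February 4, 2018 (work commenced); F is treated as recorded May 25, 2018, the work-commencement date.
B is an HOA assessment lien and takes priority over every other lien.
Among the remaining liens, by effective date: D (January 1, 2018), C (February 4, 2018), E (May 15, 2018), F (May 25, 2018), A (August 25, 2018).
C is senior to F before the subordination, so the two trade places.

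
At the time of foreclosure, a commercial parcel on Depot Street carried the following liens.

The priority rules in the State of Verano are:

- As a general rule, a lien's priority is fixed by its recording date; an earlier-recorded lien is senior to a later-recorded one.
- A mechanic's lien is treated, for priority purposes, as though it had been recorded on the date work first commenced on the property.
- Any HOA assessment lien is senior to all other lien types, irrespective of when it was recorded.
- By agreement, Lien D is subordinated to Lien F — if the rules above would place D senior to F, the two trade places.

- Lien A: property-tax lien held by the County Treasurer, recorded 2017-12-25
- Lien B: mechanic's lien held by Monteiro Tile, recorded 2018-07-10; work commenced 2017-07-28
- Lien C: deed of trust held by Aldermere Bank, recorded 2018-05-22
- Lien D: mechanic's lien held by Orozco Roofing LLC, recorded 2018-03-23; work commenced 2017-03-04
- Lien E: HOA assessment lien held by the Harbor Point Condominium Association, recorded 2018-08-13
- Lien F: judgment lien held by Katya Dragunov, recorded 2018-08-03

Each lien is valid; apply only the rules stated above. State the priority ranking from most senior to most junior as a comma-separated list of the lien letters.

Adjusting effective dates: B is treated as recorded 2017-07-28, the work-commencement date; D's effective date is 2017-03-04, when work began.
As an HOA assessment lien, E is senior to every other lien.
Ordering the rest by effective date: D (2017-03-04), B (2017-07-28), A (2017-12-25), C (2018-05-22), F (2018-08-03).
D is senior to F before the subordination, so the two trade places.

E, F, B, A, C, D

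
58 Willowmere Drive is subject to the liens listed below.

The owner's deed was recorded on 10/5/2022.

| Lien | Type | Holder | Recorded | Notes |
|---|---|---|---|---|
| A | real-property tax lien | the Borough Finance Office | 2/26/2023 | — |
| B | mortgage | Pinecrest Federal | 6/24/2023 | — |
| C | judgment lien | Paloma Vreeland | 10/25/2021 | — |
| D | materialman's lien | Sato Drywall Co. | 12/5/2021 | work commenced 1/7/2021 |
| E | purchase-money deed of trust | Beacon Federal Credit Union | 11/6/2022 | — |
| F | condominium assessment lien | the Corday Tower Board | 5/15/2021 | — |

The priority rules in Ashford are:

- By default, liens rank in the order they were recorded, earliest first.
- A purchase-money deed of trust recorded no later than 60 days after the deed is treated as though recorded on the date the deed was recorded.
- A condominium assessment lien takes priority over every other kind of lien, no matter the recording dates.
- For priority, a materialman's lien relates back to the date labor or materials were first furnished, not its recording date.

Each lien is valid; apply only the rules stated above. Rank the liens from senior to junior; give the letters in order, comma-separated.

First, effective dates: D relates back to 1/7/2021 (work commenced); E was recorded within the 60-day window, so its effective date is the deed date 10/5/2022.
F, as a condominium assessment lien, has superpriority and ranks first.
The other liens, earliest effective date first: D (1/7/2021), C (10/25/2021), E (10/5/2022), A (2/26/2023), B (6/24/2023).

F, D, C, E, A, B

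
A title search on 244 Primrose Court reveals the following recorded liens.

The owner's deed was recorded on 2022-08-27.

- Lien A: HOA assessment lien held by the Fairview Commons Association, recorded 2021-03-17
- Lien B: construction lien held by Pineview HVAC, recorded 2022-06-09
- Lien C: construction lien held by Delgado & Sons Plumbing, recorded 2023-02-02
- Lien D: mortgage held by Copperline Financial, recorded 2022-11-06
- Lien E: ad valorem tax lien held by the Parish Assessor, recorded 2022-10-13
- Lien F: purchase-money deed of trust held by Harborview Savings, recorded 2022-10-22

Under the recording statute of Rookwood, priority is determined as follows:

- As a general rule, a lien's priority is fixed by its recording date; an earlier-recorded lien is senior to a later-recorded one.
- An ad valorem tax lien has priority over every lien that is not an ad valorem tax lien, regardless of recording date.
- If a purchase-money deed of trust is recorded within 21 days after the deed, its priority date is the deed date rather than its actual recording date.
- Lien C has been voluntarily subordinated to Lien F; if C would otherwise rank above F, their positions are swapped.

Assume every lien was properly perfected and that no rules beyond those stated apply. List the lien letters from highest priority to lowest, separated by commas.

Effective dates: F was recorded 56 days after the deed — beyond 21 days — so no relation-back applies.
E, as an ad valorem tax lien, has superpriority and ranks first.
Remaining liens by effective date: A (2021-03-17), B (2022-06-09), F (2022-10-22), D (2022-11-06), C (2023-02-02).
C already ranks below F; the subordination has no effect.

E, A, B, F, D, C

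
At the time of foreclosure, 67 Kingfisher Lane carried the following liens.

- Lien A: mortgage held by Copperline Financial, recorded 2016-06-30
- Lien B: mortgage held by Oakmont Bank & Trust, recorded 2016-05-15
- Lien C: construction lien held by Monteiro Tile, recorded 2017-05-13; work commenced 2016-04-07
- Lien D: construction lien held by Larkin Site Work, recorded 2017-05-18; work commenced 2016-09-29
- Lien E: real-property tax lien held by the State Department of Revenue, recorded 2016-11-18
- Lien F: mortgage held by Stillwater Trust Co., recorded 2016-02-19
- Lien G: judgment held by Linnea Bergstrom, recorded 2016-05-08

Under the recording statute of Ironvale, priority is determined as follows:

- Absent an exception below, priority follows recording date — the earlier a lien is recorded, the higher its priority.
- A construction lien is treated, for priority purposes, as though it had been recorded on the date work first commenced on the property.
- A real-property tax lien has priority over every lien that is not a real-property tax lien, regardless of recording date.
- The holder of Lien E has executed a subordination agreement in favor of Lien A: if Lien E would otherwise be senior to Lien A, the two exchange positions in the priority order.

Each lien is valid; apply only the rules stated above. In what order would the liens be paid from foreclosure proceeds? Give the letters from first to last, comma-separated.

Effective dates after the stated exceptions: C relates back to 2016-04-07 (work commenced); D's effective date is 2016-09-29, when work began.
As a real-property tax lien, E is senior to every other lien.
Remaining liens by effective date: F (2016-02-19), C (2016-04-07), G (2016-05-08), B (2016-05-15), A (2016-06-30), D (2016-09-29).
E would otherwise be senior to A, so under the subordination agreement E and A exchange positions.

A, F, C, G, B, E, D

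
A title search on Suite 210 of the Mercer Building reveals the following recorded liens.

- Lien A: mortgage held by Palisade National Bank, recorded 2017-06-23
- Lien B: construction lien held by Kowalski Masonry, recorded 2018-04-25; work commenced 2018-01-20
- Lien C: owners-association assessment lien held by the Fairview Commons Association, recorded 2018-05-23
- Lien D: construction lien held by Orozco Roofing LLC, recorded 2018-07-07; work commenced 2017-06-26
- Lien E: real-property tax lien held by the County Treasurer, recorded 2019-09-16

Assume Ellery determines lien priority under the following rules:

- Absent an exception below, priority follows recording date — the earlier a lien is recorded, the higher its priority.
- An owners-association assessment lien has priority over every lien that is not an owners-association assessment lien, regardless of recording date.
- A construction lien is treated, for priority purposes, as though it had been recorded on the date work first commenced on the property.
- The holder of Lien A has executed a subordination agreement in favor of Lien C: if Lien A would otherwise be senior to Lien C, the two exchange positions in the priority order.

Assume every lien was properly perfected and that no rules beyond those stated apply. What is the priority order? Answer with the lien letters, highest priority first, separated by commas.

C, A, D, B, E

Adjusting effective dates: B's effective date is 2018-01-20, when work began; D is treated as recorded 2017-06-26, the work-commencement date.
As an owners-association assessment lien, C is senior to every other lien.
The other liens, earliest effective date first: A (2017-06-23), D (2017-06-26), B (2018-01-20), E (2019-09-16).
A is already junior to C, so the subordination agreement changes nothing.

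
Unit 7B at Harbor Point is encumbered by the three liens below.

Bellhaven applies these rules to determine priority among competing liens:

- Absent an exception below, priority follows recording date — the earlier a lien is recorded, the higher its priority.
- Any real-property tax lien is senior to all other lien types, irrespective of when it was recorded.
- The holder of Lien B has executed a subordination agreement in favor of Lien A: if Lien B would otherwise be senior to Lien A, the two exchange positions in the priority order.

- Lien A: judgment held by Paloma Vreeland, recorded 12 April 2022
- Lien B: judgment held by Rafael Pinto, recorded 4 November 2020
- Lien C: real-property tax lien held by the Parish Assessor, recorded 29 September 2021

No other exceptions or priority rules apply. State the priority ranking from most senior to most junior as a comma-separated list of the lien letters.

C, A, B

C, as a real-property tax lien, has superpriority and ranks first.
Among the remaining liens, by effective date: B (4 November 2020), A (12 April 2022).
B would otherwise be senior to A, so under the subordination agreement B and A exchange positions.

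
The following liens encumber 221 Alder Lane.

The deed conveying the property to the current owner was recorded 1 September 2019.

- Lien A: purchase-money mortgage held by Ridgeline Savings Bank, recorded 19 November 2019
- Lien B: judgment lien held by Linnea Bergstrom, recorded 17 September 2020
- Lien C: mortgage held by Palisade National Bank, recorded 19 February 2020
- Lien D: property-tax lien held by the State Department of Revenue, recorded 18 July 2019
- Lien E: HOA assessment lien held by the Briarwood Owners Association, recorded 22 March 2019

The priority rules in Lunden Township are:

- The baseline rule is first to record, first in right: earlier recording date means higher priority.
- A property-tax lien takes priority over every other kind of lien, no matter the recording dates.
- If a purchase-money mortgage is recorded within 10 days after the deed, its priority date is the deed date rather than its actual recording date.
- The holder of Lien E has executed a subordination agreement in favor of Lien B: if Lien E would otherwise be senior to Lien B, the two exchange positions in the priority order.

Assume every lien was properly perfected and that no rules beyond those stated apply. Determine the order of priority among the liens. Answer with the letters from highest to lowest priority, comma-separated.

D, B, A, C, E

Effective dates: A was recorded 79 days after the deed, outside the 10-day window, so it keeps its recording date.
D is a property-tax lien and takes priority over every other lien.
The other liens, earliest effective date first: E (22 March 2019), A (19 November 2019), C (19 February 2020), B (17 September 2020).
Because E would otherwise rank above B, the subordination swaps them.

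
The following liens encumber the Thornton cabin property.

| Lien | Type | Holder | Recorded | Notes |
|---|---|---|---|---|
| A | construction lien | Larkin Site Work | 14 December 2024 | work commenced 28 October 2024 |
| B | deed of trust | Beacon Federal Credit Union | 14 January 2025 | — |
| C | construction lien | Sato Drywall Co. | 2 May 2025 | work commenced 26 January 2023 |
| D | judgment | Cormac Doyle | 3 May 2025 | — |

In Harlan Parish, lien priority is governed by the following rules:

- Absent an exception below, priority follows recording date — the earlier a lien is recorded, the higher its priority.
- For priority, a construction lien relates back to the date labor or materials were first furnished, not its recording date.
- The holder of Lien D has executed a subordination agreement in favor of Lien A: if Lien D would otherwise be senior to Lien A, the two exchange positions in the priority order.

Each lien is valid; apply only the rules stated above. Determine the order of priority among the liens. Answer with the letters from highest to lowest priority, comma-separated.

Adjusting effective dates: A's effective date is 28 October 2024, when work began; C is treated as recorded 26 January 2023, the work-commencement date.
Sorted by effective date: C (26 January 2023), A (28 October 2024), B (14 January 2025), D (3 May 2025).
D already ranks below A; the subordination has no effect.

C, A, B, D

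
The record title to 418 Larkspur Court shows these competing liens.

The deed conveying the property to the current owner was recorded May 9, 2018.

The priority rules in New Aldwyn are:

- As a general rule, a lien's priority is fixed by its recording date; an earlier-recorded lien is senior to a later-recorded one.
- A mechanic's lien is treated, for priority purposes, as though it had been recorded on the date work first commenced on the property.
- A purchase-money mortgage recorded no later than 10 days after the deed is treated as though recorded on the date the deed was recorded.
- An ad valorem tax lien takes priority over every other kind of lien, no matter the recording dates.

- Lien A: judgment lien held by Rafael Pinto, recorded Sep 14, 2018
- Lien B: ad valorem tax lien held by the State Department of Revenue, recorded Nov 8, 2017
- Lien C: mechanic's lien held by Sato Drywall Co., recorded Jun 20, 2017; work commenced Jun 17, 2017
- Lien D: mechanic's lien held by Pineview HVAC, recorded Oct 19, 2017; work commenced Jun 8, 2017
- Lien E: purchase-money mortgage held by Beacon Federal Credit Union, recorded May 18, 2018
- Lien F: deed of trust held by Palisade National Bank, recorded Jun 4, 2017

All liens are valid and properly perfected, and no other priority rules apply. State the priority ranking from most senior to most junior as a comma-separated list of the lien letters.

B, F, D, C, E, A

First, effective dates: C relates back to Jun 17, 2017 (work commenced); D is treated as recorded Jun 8, 2017, the work-commencement date; E relates back to the deed date May 9, 2018.
B, as an ad valorem tax lien, has superpriority and ranks first.
Remaining liens by effective date: F (Jun 4, 2017), D (Jun 8, 2017), C (Jun 17, 2017), E (May 9, 2018), A (Sep 14, 2018).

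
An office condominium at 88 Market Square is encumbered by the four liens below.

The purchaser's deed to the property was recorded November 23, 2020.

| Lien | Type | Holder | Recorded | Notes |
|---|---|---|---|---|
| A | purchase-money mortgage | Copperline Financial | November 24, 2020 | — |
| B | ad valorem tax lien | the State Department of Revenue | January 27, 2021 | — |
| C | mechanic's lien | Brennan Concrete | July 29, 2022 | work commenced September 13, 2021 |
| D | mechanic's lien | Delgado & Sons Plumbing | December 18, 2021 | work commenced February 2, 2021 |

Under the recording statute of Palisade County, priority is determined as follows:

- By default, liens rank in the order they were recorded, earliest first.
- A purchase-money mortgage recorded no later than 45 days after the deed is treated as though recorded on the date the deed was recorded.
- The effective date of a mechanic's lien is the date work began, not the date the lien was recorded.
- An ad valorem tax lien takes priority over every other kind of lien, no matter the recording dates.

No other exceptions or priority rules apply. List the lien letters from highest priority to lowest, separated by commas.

B, A, D, C

First, effective dates: A's effective date is the deed date, November 23, 2020; C relates back to September 13, 2021 (work commenced); D relates back to February 2, 2021 (work commenced).
B is an ad valorem tax lien and takes priority over every other lien.
The other liens, earliest effective date first: A (November 23, 2020), D (February 2, 2021), C (September 13, 2021).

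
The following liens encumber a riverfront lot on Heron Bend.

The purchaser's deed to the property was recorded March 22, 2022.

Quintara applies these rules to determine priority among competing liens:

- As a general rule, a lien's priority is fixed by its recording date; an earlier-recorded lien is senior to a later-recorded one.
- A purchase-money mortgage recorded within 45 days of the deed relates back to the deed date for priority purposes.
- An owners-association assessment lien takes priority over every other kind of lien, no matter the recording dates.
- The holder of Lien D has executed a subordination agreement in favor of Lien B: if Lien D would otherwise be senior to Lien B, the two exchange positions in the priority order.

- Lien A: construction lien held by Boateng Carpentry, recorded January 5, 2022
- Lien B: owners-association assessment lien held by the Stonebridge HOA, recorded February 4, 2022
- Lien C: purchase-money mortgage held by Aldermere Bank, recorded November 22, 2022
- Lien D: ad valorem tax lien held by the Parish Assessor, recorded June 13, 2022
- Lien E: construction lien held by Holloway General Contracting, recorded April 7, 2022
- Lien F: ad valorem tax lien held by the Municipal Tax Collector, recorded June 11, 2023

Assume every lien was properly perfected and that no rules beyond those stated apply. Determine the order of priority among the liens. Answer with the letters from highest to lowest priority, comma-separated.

B, A, E, D, C, F

Adjusting effective dates: C missed the 45-day window (245 days after the deed), so its recording date stands.
B, as an owners-association assessment lien, has superpriority and ranks first.
Remaining liens by effective date: A (January 5, 2022), E (April 7, 2022), D (June 13, 2022), C (November 22, 2022), F (June 11, 2023).
D already ranks below B; the subordination has no effect.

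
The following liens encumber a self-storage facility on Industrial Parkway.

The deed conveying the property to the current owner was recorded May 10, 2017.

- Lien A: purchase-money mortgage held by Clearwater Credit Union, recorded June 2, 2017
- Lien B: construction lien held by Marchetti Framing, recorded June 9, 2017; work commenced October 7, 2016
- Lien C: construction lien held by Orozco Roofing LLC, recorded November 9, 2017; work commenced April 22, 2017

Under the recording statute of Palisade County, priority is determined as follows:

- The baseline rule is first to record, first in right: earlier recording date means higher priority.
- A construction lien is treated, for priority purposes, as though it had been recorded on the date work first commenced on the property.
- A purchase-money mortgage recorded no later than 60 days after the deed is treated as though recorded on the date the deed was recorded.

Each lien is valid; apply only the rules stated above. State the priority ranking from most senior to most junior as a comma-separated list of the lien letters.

B, C, A

Effective dates after the stated exceptions: A was recorded within the 60-day window, so its effective date is the deed date May 10, 2017; B relates back to October 7, 2016 (work commenced); C relates back to April 22, 2017 (work commenced).
By effective date, earliest first: B (October 7, 2016), C (April 22, 2017), A (May 10, 2017).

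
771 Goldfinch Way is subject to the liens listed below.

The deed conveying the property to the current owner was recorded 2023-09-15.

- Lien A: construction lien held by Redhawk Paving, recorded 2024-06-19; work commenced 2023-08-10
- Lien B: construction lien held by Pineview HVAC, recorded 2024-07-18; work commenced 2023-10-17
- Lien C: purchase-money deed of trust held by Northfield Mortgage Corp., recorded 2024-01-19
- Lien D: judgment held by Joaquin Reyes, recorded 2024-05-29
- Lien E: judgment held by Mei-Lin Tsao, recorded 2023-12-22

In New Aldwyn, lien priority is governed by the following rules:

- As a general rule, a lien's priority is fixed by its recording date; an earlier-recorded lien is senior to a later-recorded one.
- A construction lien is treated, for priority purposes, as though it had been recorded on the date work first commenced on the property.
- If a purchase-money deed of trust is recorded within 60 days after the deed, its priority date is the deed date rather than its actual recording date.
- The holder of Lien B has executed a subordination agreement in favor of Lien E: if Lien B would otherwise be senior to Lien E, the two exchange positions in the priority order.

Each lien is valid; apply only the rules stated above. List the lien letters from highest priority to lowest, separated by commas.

A, E, B, C, D

First, effective dates: A is treated as recorded 2023-08-10, the work-commencement date; B is treated as recorded 2023-10-17, the work-commencement date; C was recorded 126 days after the deed — beyond 60 days — so no relation-back applies.
By effective date: A (2023-08-10), B (2023-10-17), E (2023-12-22), C (2024-01-19), D (2024-05-29).
The subordination applies — B was senior to E — so B and E swap.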